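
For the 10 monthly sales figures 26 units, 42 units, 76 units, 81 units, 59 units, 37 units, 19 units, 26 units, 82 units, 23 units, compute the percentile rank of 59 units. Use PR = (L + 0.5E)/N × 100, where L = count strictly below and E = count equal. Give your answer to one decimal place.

65.0

N = 10.
Strictly below 59: 6. Equal to 59: 1.
PR = (6 + 0.5·1)/10 × 100 = 65.0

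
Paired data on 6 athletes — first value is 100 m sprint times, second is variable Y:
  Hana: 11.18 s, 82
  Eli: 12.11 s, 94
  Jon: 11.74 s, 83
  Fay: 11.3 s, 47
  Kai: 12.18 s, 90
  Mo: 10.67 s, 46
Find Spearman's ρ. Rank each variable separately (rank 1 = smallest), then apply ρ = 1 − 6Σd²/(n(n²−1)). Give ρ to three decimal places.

0.886

Ranks of variable 1: 2, 5, 4, 3, 6, 1
Ranks of variable 2: 3, 6, 4, 2, 5, 1
d = r₁ − r₂: -1, -1, 0, 1, 1, 0
d²: 1, 1, 0, 1, 1, 0; Σd² = 4
ρ = 1 − 6·4/(6·35) = 1 − 24/210 = 0.886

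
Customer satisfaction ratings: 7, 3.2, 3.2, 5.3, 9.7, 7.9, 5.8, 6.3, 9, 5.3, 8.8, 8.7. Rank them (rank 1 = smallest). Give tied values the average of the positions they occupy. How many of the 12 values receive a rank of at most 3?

Sorted (ascending): 3.2, 3.2, 5.3, 5.3, 5.8, 6.3, 7, 7.9, 8.7, 8.8, 9, 9.7
The 2 values of 3.2 occupy positions 1–2 → average rank (1+2)/2 = 1.5.
The 2 values of 5.3 occupy positions 3–4 → average rank (3+4)/2 = 3.5.
Ranks ≤ 3: {1.5, 1.5} → 2 values.

2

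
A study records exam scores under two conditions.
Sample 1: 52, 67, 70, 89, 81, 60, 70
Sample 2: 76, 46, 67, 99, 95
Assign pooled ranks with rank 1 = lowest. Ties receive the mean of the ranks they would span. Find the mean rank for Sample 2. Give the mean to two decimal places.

7.30

Sorted (ascending): 46, 52, 60, 67, 67, 70, 70, 76, 81, 89, 95, 99
The 2 values of 67 occupy positions 4–5 → average rank (4+5)/2 = 4.5.
The 2 values of 70 occupy positions 6–7 → average rank (6+7)/2 = 6.5.
Sample 2 values → pooled ranks: 76→8, 46→1, 67→4.5, 99→12, 95→11
Mean rank = (8 + 1 + 4.5 + 12 + 11) / 5 = 7.30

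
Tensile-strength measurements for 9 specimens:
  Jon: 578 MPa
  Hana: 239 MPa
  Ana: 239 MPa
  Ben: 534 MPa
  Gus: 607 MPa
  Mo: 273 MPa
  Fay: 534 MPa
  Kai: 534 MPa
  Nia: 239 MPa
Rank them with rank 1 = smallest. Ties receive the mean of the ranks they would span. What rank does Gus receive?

Sorted (ascending): 239, 239, 239, 273, 534, 534, 534, 578, 607
The 3 values of 239 occupy positions 1–3 → average rank 2.
The 3 values of 534 occupy positions 5–7 → average rank 6.
Gus has value 607 MPa → rank 9.

9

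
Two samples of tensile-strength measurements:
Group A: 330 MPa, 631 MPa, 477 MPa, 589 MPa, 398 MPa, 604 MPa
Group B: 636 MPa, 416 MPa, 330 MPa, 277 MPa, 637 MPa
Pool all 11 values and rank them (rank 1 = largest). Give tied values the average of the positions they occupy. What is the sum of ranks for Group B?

Sorted (descending): 637, 636, 631, 604, 589, 477, 416, 398, 330, 330, 277
The 2 values of 330 occupy positions 9–10 → average rank (9+10)/2 = 9.5.
Group B values → pooled ranks: 636→2, 416→7, 330→9.5, 277→11, 637→1
Rank sum = 2 + 7 + 9.5 + 11 + 1 = 30.5

30.5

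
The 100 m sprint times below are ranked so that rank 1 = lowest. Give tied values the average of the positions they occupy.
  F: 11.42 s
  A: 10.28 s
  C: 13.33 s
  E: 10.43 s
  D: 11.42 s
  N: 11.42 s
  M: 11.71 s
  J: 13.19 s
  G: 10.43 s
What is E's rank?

2.5

Sorted (ascending): 10.28, 10.43, 10.43, 11.42, 11.42, 11.42, 11.71, 13.19, 13.33
The 2 values of 10.43 occupy positions 2–3 → average rank (2+3)/2 = 2.5.
The 3 values of 11.42 occupy positions 4–6 → average rank 5.
E has value 10.43 s → rank 2.5.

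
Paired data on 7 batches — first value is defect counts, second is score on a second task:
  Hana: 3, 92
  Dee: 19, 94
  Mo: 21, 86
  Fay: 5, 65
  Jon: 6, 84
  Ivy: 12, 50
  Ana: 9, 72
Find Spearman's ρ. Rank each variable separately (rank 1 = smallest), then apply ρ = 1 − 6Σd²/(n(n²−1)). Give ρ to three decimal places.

0.143

Ranks of variable 1: 1, 6, 7, 2, 3, 5, 4
Ranks of variable 2: 6, 7, 5, 2, 4, 1, 3
d = r₁ − r₂: -5, -1, 2, 0, -1, 4, 1
d²: 25, 1, 4, 0, 1, 16, 1; Σd² = 48
ρ = 1 − 6·48/(7·48) = 1 − 288/336 = 0.143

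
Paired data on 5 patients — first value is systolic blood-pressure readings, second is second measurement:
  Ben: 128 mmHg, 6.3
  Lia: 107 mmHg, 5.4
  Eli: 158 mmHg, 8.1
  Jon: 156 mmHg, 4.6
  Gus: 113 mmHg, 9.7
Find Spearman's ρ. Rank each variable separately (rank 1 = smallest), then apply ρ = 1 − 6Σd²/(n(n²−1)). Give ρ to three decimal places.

Ranks of variable 1: 3, 1, 5, 4, 2
Ranks of variable 2: 3, 2, 4, 1, 5
d = r₁ − r₂: 0, -1, 1, 3, -3
d²: 0, 1, 1, 9, 9; Σd² = 20
ρ = 1 − 6·20/(5·24) = 1 − 120/120 = 0.000

0.000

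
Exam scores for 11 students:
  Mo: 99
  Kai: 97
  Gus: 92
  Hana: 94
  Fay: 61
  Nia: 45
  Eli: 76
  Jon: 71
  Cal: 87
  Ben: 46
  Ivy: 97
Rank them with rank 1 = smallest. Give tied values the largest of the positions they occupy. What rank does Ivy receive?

10

Sorted (ascending): 45, 46, 61, 71, 76, 87, 92, 94, 97, 97, 99
The 2 values of 97 occupy positions 9–10 → each gets rank 10.
Ivy has value 97 → rank 10.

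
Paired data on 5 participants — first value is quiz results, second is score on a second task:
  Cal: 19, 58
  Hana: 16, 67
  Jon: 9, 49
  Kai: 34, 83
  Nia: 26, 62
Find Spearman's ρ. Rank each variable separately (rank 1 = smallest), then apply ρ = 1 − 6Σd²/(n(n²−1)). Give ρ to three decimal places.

Ranks of variable 1: 3, 2, 1, 5, 4
Ranks of variable 2: 2, 4, 1, 5, 3
d = r₁ − r₂: 1, -2, 0, 0, 1
d²: 1, 4, 0, 0, 1; Σd² = 6
ρ = 1 − 6·6/(5·24) = 1 − 36/120 = 0.700

0.700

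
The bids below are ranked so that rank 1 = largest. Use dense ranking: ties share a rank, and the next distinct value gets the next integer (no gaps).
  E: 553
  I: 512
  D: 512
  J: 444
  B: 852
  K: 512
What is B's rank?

1

Sorted (descending): 852, 553, 512, 512, 512, 444
The 3 values of 512 share dense rank 3.
Remaining distinct values take the next consecutive integers.
B has value 852 → rank 1.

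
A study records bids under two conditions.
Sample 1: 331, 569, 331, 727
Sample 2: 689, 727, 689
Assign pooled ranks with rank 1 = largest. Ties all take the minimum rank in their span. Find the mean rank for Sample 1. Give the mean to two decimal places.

4.50

Sorted (descending): 727, 727, 689, 689, 569, 331, 331
The 2 values of 727 occupy positions 1–2 → each gets rank 1.
The 2 values of 689 occupy positions 3–4 → each gets rank 3.
The 2 values of 331 occupy positions 6–7 → each gets rank 6.
Sample 1 values → pooled ranks: 331→6, 569→5, 331→6, 727→1
Mean rank = (6 + 5 + 6 + 1) / 4 = 4.50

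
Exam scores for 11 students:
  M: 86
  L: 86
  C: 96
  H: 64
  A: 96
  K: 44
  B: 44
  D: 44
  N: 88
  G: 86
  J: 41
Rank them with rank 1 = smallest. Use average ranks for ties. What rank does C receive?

10.5

Sorted (ascending): 41, 44, 44, 44, 64, 86, 86, 86, 88, 96, 96
The 3 values of 44 occupy positions 2–4 → average rank 3.
The 3 values of 86 occupy positions 6–8 → average rank 7.
The 2 values of 96 occupy positions 10–11 → average rank (10+11)/2 = 10.5.
C has value 96 → rank 10.5.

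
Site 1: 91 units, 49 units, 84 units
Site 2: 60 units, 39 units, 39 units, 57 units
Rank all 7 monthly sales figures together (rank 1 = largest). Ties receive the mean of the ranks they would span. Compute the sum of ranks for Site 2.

Sorted (descending): 91, 84, 60, 57, 49, 39, 39
The 2 values of 39 occupy positions 6–7 → average rank (6+7)/2 = 6.5.
Site 2 values → pooled ranks: 60→3, 39→6.5, 39→6.5, 57→4
Rank sum = 3 + 6.5 + 6.5 + 4 = 20

20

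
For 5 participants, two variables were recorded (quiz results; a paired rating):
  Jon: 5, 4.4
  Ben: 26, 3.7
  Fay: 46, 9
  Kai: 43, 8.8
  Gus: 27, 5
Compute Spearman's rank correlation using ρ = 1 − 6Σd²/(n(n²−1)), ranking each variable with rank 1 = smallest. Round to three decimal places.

0.900

Ranks of variable 1: 1, 2, 5, 4, 3
Ranks of variable 2: 2, 1, 5, 4, 3
d = r₁ − r₂: -1, 1, 0, 0, 0
d²: 1, 1, 0, 0, 0; Σd² = 2
ρ = 1 − 6·2/(5·24) = 1 − 12/120 = 0.900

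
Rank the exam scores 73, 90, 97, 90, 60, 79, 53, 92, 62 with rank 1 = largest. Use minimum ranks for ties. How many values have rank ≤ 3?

Sorted (descending): 97, 92, 90, 90, 79, 73, 62, 60, 53
The 2 values of 90 occupy positions 3–4 → each gets rank 3.
Ranks ≤ 3: {1, 2, 3, 3} → 4 values.

4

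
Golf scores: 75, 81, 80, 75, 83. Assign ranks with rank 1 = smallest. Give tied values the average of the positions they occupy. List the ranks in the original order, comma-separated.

1.5, 4, 3, 1.5, 5

Sorted (ascending): 75, 75, 80, 81, 83
The 2 values of 75 occupy positions 1–2 → average rank (1+2)/2 = 1.5.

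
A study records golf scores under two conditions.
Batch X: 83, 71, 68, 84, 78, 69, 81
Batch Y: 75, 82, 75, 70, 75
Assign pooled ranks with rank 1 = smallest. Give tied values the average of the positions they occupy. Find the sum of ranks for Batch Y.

Sorted (ascending): 68, 69, 70, 71, 75, 75, 75, 78, 81, 82, 83, 84
The 3 values of 75 occupy positions 5–7 → average rank 6.
Batch Y values → pooled ranks: 75→6, 82→10, 75→6, 70→3, 75→6
Rank sum = 6 + 10 + 6 + 3 + 6 = 31

31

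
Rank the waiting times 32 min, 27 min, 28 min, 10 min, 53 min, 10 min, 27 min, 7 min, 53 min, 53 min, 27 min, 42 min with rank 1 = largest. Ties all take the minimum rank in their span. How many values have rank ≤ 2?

3

Sorted (descending): 53, 53, 53, 42, 32, 28, 27, 27, 27, 10, 10, 7
The 3 values of 53 occupy positions 1–3 → each gets rank 1.
The 3 values of 27 occupy positions 7–9 → each gets rank 7.
The 2 values of 10 occupy positions 10–11 → each gets rank 10.
Ranks ≤ 2: {1, 1, 1} → 3 values.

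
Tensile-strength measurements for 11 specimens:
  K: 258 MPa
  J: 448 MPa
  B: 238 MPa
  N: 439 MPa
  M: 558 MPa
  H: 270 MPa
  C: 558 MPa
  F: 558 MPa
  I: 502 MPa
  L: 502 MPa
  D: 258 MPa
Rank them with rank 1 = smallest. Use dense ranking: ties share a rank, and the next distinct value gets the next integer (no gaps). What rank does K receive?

Sorted (ascending): 238, 258, 258, 270, 439, 448, 502, 502, 558, 558, 558
The 2 values of 258 share dense rank 2.
The 2 values of 502 share dense rank 6.
The 3 values of 558 share dense rank 7.
Remaining distinct values take the next consecutive integers.
K has value 258 MPa → rank 2.

2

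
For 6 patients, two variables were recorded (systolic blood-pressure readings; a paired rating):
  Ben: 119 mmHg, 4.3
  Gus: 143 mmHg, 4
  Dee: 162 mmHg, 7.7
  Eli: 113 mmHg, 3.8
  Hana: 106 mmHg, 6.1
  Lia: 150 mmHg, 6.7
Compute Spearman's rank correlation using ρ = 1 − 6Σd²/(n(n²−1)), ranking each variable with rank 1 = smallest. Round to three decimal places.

0.600

Ranks of variable 1: 3, 4, 6, 2, 1, 5
Ranks of variable 2: 3, 2, 6, 1, 4, 5
d = r₁ − r₂: 0, 2, 0, 1, -3, 0
d²: 0, 4, 0, 1, 9, 0; Σd² = 14
ρ = 1 − 6·14/(6·35) = 1 − 84/210 = 0.600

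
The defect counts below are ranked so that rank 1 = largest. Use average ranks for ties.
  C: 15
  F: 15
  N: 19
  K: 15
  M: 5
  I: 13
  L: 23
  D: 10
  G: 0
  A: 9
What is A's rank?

8

Sorted (descending): 23, 19, 15, 15, 15, 13, 10, 9, 5, 0
The 3 values of 15 occupy positions 3–5 → average rank 4.
A has value 9 → rank 8.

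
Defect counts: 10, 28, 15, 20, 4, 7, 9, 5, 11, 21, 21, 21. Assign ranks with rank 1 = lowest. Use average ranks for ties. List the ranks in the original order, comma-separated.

5, 12, 7, 8, 1, 3, 4, 2, 6, 10, 10, 10

Sorted (ascending): 4, 5, 7, 9, 10, 11, 15, 20, 21, 21, 21, 28
The 3 values of 21 occupy positions 9–11 → average rank 10.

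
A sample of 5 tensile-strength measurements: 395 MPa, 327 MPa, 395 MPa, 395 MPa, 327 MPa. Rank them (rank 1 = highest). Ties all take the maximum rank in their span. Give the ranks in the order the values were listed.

3, 5, 3, 3, 5

Sorted (descending): 395, 395, 395, 327, 327
The 3 values of 395 occupy positions 1–3 → each gets rank 3.
The 2 values of 327 occupy positions 4–5 → each gets rank 5.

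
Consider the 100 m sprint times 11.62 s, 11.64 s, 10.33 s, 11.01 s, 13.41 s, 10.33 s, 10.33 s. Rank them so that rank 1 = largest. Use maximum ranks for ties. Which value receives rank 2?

11.64

Sorted (descending): 13.41, 11.64, 11.62, 11.01, 10.33, 10.33, 10.33
The 3 values of 10.33 occupy positions 5–7 → each gets rank 7.
Rank 2 → value 11.64.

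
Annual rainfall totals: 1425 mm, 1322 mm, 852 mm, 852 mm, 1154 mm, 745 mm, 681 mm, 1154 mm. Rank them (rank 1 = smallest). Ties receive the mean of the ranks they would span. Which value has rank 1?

Sorted (ascending): 681, 745, 852, 852, 1154, 1154, 1322, 1425
The 2 values of 852 occupy positions 3–4 → average rank (3+4)/2 = 3.5.
The 2 values of 1154 occupy positions 5–6 → average rank (5+6)/2 = 5.5.
Rank 1 → value 681.

681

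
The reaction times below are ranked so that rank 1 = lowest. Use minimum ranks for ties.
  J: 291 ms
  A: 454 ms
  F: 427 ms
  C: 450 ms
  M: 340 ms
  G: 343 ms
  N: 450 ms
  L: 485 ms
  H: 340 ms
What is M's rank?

2

Sorted (ascending): 291, 340, 340, 343, 427, 450, 450, 454, 485
The 2 values of 340 occupy positions 2–3 → each gets rank 2.
The 2 values of 450 occupy positions 6–7 → each gets rank 6.
M has value 340 ms → rank 2.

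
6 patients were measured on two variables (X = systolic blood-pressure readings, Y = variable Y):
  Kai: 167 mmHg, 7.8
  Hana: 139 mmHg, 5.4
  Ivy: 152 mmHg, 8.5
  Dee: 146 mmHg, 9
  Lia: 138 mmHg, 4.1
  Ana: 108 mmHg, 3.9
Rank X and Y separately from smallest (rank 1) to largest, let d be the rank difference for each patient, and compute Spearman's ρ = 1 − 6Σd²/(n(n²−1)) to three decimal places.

Ranks of variable 1: 6, 3, 5, 4, 2, 1
Ranks of variable 2: 4, 3, 5, 6, 2, 1
d = r₁ − r₂: 2, 0, 0, -2, 0, 0
d²: 4, 0, 0, 4, 0, 0; Σd² = 8
ρ = 1 − 6·8/(6·35) = 1 − 48/210 = 0.771

0.771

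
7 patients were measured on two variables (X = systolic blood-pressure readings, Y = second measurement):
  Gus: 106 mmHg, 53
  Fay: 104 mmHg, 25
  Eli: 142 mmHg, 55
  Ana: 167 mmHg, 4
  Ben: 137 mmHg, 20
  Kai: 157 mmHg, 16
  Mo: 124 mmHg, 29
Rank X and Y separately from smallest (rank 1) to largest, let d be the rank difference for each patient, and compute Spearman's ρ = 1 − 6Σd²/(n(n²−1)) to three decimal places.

Ranks of variable 1: 2, 1, 5, 7, 4, 6, 3
Ranks of variable 2: 6, 4, 7, 1, 3, 2, 5
d = r₁ − r₂: -4, -3, -2, 6, 1, 4, -2
d²: 16, 9, 4, 36, 1, 16, 4; Σd² = 86
ρ = 1 − 6·86/(7·48) = 1 − 516/336 = -0.536

-0.536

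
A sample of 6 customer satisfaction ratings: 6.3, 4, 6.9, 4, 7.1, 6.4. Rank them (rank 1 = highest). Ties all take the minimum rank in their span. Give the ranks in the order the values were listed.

4, 5, 2, 5, 1, 3

Sorted (descending): 7.1, 6.9, 6.4, 6.3, 4, 4
The 2 values of 4 occupy positions 5–6 → each gets rank 5.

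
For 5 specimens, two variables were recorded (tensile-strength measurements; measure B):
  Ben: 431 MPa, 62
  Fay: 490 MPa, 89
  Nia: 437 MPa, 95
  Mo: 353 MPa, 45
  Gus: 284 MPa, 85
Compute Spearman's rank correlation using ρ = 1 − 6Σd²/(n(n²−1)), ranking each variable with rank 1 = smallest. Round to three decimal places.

0.600

Ranks of variable 1: 3, 5, 4, 2, 1
Ranks of variable 2: 2, 4, 5, 1, 3
d = r₁ − r₂: 1, 1, -1, 1, -2
d²: 1, 1, 1, 1, 4; Σd² = 8
ρ = 1 − 6·8/(5·24) = 1 − 48/120 = 0.600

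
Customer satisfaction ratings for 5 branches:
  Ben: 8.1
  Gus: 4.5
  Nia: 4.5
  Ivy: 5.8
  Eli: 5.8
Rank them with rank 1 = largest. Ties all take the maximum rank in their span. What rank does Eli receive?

3

Sorted (descending): 8.1, 5.8, 5.8, 4.5, 4.5
The 2 values of 5.8 occupy positions 2–3 → each gets rank 3.
The 2 values of 4.5 occupy positions 4–5 → each gets rank 5.
Eli has value 5.8 → rank 3.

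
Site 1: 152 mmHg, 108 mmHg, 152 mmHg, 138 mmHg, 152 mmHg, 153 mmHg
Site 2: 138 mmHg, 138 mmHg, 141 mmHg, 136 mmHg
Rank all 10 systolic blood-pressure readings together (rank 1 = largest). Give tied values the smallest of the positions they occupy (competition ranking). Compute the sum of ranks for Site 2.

Sorted (descending): 153, 152, 152, 152, 141, 138, 138, 138, 136, 108
The 3 values of 152 occupy positions 2–4 → each gets rank 2.
The 3 values of 138 occupy positions 6–8 → each gets rank 6.
Site 2 values → pooled ranks: 138→6, 138→6, 141→5, 136→9
Rank sum = 6 + 6 + 5 + 9 = 26

26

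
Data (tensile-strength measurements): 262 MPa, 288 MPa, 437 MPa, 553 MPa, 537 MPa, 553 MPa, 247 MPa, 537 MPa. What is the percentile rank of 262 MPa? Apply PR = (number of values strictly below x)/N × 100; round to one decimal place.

12.5

N = 8.
Strictly below 262: 1. Equal to 262: 1.
PR = 1/8 × 100 = 12.5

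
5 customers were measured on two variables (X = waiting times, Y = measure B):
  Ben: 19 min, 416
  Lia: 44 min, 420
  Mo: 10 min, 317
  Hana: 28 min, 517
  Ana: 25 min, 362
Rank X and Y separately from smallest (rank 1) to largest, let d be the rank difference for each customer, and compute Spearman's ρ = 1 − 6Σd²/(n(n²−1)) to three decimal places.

Ranks of variable 1: 2, 5, 1, 4, 3
Ranks of variable 2: 3, 4, 1, 5, 2
d = r₁ − r₂: -1, 1, 0, -1, 1
d²: 1, 1, 0, 1, 1; Σd² = 4
ρ = 1 − 6·4/(5·24) = 1 − 24/120 = 0.800

0.800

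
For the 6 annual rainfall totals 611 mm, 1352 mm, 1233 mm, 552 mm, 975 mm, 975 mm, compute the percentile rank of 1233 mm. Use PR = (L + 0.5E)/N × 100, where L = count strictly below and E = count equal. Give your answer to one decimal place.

N = 6.
Strictly below 1233: 4. Equal to 1233: 1.
PR = (4 + 0.5·1)/6 × 100 = 75.0

75.0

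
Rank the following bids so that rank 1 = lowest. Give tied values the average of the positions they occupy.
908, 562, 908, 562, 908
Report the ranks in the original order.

4, 1.5, 4, 1.5, 4

Sorted (ascending): 562, 562, 908, 908, 908
The 2 values of 562 occupy positions 1–2 → average rank (1+2)/2 = 1.5.
The 3 values of 908 occupy positions 3–5 → average rank 4.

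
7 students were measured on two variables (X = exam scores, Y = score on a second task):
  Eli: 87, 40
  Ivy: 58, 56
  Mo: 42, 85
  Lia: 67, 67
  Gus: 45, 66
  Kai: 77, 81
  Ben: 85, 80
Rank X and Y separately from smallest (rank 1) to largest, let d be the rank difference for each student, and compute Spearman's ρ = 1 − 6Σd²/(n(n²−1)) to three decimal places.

Ranks of variable 1: 7, 3, 1, 4, 2, 5, 6
Ranks of variable 2: 1, 2, 7, 4, 3, 6, 5
d = r₁ − r₂: 6, 1, -6, 0, -1, -1, 1
d²: 36, 1, 36, 0, 1, 1, 1; Σd² = 76
ρ = 1 − 6·76/(7·48) = 1 − 456/336 = -0.357

-0.357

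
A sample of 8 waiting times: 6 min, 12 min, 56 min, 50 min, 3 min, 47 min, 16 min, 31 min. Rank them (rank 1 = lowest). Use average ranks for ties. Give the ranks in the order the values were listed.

Sorted (ascending): 3, 6, 12, 16, 31, 47, 50, 56
No ties — each value takes its position as its rank.

2, 3, 8, 7, 1, 6, 4, 5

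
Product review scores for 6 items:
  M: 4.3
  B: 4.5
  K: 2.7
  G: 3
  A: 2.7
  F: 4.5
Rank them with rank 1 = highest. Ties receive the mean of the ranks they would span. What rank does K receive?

5.5

Sorted (descending): 4.5, 4.5, 4.3, 3, 2.7, 2.7
The 2 values of 4.5 occupy positions 1–2 → average rank (1+2)/2 = 1.5.
The 2 values of 2.7 occupy positions 5–6 → average rank (5+6)/2 = 5.5.
K has value 2.7 → rank 5.5.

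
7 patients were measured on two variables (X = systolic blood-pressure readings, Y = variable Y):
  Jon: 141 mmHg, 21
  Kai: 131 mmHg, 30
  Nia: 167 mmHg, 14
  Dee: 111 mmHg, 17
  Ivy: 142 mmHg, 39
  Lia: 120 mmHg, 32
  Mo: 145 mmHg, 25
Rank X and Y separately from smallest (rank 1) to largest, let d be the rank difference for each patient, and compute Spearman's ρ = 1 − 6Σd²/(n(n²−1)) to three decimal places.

-0.179

Ranks of variable 1: 4, 3, 7, 1, 5, 2, 6
Ranks of variable 2: 3, 5, 1, 2, 7, 6, 4
d = r₁ − r₂: 1, -2, 6, -1, -2, -4, 2
d²: 1, 4, 36, 1, 4, 16, 4; Σd² = 66
ρ = 1 − 6·66/(7·48) = 1 − 396/336 = -0.179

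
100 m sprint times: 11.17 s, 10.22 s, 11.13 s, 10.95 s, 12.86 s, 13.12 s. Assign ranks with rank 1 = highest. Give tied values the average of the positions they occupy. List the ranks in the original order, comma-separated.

Sorted (descending): 13.12, 12.86, 11.17, 11.13, 10.95, 10.22
No ties — each value takes its position as its rank.

3, 6, 4, 5, 2, 1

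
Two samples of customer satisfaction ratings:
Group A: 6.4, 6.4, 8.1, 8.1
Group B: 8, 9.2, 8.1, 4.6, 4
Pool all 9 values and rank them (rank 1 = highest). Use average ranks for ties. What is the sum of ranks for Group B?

26

Sorted (descending): 9.2, 8.1, 8.1, 8.1, 8, 6.4, 6.4, 4.6, 4
The 3 values of 8.1 occupy positions 2–4 → average rank 3.
The 2 values of 6.4 occupy positions 6–7 → average rank (6+7)/2 = 6.5.
Group B values → pooled ranks: 8→5, 9.2→1, 8.1→3, 4.6→8, 4→9
Rank sum = 5 + 1 + 3 + 8 + 9 = 26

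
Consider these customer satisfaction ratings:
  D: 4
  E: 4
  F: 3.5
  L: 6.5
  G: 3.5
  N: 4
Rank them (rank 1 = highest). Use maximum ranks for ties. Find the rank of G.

Sorted (descending): 6.5, 4, 4, 4, 3.5, 3.5
The 3 values of 4 occupy positions 2–4 → each gets rank 4.
The 2 values of 3.5 occupy positions 5–6 → each gets rank 6.
G has value 3.5 → rank 6.

6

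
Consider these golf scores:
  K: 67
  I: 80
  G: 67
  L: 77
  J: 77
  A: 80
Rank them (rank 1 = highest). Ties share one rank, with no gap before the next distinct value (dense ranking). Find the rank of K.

Sorted (descending): 80, 80, 77, 77, 67, 67
The 2 values of 80 share dense rank 1.
The 2 values of 77 share dense rank 2.
The 2 values of 67 share dense rank 3.
K has value 67 → rank 3.

3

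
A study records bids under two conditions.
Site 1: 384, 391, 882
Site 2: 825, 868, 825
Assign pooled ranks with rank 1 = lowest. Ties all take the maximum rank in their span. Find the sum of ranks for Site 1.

9

Sorted (ascending): 384, 391, 825, 825, 868, 882
The 2 values of 825 occupy positions 3–4 → each gets rank 4.
Site 1 values → pooled ranks: 384→1, 391→2, 882→6
Rank sum = 1 + 2 + 6 = 9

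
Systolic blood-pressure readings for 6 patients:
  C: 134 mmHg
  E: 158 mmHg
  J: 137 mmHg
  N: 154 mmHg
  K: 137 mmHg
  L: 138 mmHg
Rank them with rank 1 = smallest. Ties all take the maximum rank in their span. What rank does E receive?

6

Sorted (ascending): 134, 137, 137, 138, 154, 158
The 2 values of 137 occupy positions 2–3 → each gets rank 3.
E has value 158 mmHg → rank 6.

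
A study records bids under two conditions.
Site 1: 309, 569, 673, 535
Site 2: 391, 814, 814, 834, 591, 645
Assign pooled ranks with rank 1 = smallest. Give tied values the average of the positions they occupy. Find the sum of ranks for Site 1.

15

Sorted (ascending): 309, 391, 535, 569, 591, 645, 673, 814, 814, 834
The 2 values of 814 occupy positions 8–9 → average rank (8+9)/2 = 8.5.
Site 1 values → pooled ranks: 309→1, 569→4, 673→7, 535→3
Rank sum = 1 + 4 + 7 + 3 = 15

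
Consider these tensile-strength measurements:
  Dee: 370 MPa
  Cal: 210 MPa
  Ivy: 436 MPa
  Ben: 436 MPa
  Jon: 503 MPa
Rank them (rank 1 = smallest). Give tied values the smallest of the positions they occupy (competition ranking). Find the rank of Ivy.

Sorted (ascending): 210, 370, 436, 436, 503
The 2 values of 436 occupy positions 3–4 → each gets rank 3.
Ivy has value 436 MPa → rank 3.

3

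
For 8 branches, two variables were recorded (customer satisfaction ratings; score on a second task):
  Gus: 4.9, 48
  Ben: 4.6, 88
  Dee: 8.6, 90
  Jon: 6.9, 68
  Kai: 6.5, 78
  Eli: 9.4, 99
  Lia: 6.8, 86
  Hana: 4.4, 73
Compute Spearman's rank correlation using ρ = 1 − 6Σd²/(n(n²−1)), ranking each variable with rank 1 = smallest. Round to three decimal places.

0.524

Ranks of variable 1: 3, 2, 7, 6, 4, 8, 5, 1
Ranks of variable 2: 1, 6, 7, 2, 4, 8, 5, 3
d = r₁ − r₂: 2, -4, 0, 4, 0, 0, 0, -2
d²: 4, 16, 0, 16, 0, 0, 0, 4; Σd² = 40
ρ = 1 − 6·40/(8·63) = 1 − 240/504 = 0.524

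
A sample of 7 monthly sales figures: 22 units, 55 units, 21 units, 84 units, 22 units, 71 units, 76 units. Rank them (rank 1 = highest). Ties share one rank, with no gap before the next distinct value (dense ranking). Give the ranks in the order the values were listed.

5, 4, 6, 1, 5, 3, 2

Sorted (descending): 84, 76, 71, 55, 22, 22, 21
The 2 values of 22 share dense rank 5.
Remaining distinct values take the next consecutive integers.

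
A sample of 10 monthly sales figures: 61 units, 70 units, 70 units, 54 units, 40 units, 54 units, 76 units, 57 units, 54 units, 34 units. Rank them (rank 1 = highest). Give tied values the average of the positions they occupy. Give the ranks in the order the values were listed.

4, 2.5, 2.5, 7, 9, 7, 1, 5, 7, 10

Sorted (descending): 76, 70, 70, 61, 57, 54, 54, 54, 40, 34
The 2 values of 70 occupy positions 2–3 → average rank (2+3)/2 = 2.5.
The 3 values of 54 occupy positions 6–8 → average rank 7.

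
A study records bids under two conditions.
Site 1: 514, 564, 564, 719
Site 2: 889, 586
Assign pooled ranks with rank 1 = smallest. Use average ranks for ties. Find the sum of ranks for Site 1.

11

Sorted (ascending): 514, 564, 564, 586, 719, 889
The 2 values of 564 occupy positions 2–3 → average rank (2+3)/2 = 2.5.
Site 1 values → pooled ranks: 514→1, 564→2.5, 564→2.5, 719→5
Rank sum = 1 + 2.5 + 2.5 + 5 = 11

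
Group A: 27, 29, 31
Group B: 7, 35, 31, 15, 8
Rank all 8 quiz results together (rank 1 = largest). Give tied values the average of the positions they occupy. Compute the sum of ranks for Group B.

24.5

Sorted (descending): 35, 31, 31, 29, 27, 15, 8, 7
The 2 values of 31 occupy positions 2–3 → average rank (2+3)/2 = 2.5.
Group B values → pooled ranks: 7→8, 35→1, 31→2.5, 15→6, 8→7
Rank sum = 8 + 1 + 2.5 + 6 + 7 = 24.5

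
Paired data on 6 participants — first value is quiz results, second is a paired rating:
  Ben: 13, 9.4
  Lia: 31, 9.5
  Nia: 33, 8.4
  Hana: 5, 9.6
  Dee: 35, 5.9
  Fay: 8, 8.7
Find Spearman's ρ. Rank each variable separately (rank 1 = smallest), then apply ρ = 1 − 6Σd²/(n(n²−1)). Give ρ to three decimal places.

-0.771

Ranks of variable 1: 3, 4, 5, 1, 6, 2
Ranks of variable 2: 4, 5, 2, 6, 1, 3
d = r₁ − r₂: -1, -1, 3, -5, 5, -1
d²: 1, 1, 9, 25, 25, 1; Σd² = 62
ρ = 1 − 6·62/(6·35) = 1 − 372/210 = -0.771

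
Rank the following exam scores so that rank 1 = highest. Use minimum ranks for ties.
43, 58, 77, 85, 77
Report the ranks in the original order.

5, 4, 2, 1, 2

Sorted (descending): 85, 77, 77, 58, 43
The 2 values of 77 occupy positions 2–3 → each gets rank 2.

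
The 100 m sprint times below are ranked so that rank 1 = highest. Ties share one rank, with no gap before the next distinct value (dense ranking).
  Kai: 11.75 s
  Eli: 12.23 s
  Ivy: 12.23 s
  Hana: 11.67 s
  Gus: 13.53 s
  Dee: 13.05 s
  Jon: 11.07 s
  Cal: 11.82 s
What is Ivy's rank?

3

Sorted (descending): 13.53, 13.05, 12.23, 12.23, 11.82, 11.75, 11.67, 11.07
The 2 values of 12.23 share dense rank 3.
Remaining distinct values take the next consecutive integers.
Ivy has value 12.23 s → rank 3.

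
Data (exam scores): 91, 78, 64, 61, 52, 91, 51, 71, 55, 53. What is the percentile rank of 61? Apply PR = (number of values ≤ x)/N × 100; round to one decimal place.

50.0

N = 10.
Strictly below 61: 4. Equal to 61: 1.
PR = 5/10 × 100 = 50.0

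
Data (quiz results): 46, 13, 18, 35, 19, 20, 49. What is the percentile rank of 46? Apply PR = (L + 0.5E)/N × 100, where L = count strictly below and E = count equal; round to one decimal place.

78.6

N = 7.
Strictly below 46: 5. Equal to 46: 1.
PR = (5 + 0.5·1)/7 × 100 = 78.6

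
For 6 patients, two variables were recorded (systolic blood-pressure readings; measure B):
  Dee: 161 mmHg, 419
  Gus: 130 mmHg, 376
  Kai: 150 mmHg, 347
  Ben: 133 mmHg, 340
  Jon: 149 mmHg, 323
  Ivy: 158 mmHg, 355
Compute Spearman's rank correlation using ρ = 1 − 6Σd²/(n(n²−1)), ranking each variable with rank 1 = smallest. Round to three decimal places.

Ranks of variable 1: 6, 1, 4, 2, 3, 5
Ranks of variable 2: 6, 5, 3, 2, 1, 4
d = r₁ − r₂: 0, -4, 1, 0, 2, 1
d²: 0, 16, 1, 0, 4, 1; Σd² = 22
ρ = 1 − 6·22/(6·35) = 1 − 132/210 = 0.371

0.371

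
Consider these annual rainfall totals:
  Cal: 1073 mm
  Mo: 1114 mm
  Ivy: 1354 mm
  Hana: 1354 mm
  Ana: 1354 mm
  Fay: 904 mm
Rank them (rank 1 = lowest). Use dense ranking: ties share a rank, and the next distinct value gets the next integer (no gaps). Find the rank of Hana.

Sorted (ascending): 904, 1073, 1114, 1354, 1354, 1354
The 3 values of 1354 share dense rank 4.
Remaining distinct values take the next consecutive integers.
Hana has value 1354 mm → rank 4.

4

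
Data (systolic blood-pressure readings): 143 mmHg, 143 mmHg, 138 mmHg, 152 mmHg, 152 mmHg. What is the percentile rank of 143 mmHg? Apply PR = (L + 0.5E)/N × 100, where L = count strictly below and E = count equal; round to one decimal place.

40.0

N = 5.
Strictly below 143: 1. Equal to 143: 2.
PR = (1 + 0.5·2)/5 × 100 = 40.0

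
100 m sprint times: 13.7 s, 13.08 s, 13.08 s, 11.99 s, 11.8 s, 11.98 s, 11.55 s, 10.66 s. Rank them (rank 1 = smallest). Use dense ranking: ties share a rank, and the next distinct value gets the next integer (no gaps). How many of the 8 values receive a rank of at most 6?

7

Sorted (ascending): 10.66, 11.55, 11.8, 11.98, 11.99, 13.08, 13.08, 13.7
The 2 values of 13.08 share dense rank 6.
Remaining distinct values take the next consecutive integers.
Ranks ≤ 6: {1, 2, 3, 4, 5, 6, 6} → 7 values.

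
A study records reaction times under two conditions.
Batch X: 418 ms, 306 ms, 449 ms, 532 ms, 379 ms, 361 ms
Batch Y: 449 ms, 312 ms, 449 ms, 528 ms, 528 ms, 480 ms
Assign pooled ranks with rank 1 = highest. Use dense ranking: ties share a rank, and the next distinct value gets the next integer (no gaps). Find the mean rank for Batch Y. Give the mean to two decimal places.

3.83

Sorted (descending): 532, 528, 528, 480, 449, 449, 449, 418, 379, 361, 312, 306
The 2 values of 528 share dense rank 2.
The 3 values of 449 share dense rank 4.
Remaining distinct values take the next consecutive integers.
Batch Y values → pooled ranks: 449→4, 312→8, 449→4, 528→2, 528→2, 480→3
Mean rank = (4 + 8 + 4 + 2 + 2 + 3) / 6 = 3.83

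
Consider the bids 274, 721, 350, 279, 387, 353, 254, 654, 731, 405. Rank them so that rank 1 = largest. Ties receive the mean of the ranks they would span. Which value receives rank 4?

405

Sorted (descending): 731, 721, 654, 405, 387, 353, 350, 279, 274, 254
No ties — each value takes its position as its rank.
Rank 4 → value 405.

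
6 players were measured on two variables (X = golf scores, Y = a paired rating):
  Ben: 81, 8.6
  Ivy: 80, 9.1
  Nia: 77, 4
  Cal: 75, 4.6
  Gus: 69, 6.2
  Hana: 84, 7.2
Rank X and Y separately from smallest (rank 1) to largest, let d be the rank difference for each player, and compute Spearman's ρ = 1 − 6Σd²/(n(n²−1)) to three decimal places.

0.543

Ranks of variable 1: 5, 4, 3, 2, 1, 6
Ranks of variable 2: 5, 6, 1, 2, 3, 4
d = r₁ − r₂: 0, -2, 2, 0, -2, 2
d²: 0, 4, 4, 0, 4, 4; Σd² = 16
ρ = 1 − 6·16/(6·35) = 1 − 96/210 = 0.543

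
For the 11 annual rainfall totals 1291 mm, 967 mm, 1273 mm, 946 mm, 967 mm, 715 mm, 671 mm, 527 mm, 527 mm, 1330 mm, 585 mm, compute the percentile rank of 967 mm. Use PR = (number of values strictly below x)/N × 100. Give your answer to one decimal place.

54.5

N = 11.
Strictly below 967: 6. Equal to 967: 2.
PR = 6/11 × 100 = 54.5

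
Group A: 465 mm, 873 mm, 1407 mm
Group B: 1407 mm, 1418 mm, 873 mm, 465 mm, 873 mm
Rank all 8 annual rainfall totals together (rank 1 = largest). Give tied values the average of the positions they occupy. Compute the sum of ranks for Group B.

Sorted (descending): 1418, 1407, 1407, 873, 873, 873, 465, 465
The 2 values of 1407 occupy positions 2–3 → average rank (2+3)/2 = 2.5.
The 3 values of 873 occupy positions 4–6 → average rank 5.
The 2 values of 465 occupy positions 7–8 → average rank (7+8)/2 = 7.5.
Group B values → pooled ranks: 1407→2.5, 1418→1, 873→5, 465→7.5, 873→5
Rank sum = 2.5 + 1 + 5 + 7.5 + 5 = 21

21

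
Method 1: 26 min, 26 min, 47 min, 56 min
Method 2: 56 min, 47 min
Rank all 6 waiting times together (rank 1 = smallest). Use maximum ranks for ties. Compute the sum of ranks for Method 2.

10

Sorted (ascending): 26, 26, 47, 47, 56, 56
The 2 values of 26 occupy positions 1–2 → each gets rank 2.
The 2 values of 47 occupy positions 3–4 → each gets rank 4.
The 2 values of 56 occupy positions 5–6 → each gets rank 6.
Method 2 values → pooled ranks: 56→6, 47→4
Rank sum = 6 + 4 = 10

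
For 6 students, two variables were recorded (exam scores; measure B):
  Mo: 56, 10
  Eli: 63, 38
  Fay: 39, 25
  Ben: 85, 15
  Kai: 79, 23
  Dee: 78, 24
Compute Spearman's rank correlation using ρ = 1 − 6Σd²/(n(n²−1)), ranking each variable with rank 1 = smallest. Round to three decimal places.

Ranks of variable 1: 2, 3, 1, 6, 5, 4
Ranks of variable 2: 1, 6, 5, 2, 3, 4
d = r₁ − r₂: 1, -3, -4, 4, 2, 0
d²: 1, 9, 16, 16, 4, 0; Σd² = 46
ρ = 1 − 6·46/(6·35) = 1 − 276/210 = -0.314

-0.314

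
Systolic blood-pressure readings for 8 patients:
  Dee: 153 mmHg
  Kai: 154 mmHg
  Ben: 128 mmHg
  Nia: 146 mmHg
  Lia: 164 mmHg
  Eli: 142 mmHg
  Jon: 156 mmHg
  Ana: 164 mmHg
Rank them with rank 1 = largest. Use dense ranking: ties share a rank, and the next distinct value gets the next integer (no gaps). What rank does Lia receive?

Sorted (descending): 164, 164, 156, 154, 153, 146, 142, 128
The 2 values of 164 share dense rank 1.
Remaining distinct values take the next consecutive integers.
Lia has value 164 mmHg → rank 1.

1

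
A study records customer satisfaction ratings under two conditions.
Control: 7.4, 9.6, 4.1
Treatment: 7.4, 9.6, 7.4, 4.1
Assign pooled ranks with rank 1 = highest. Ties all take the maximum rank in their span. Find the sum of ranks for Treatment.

19

Sorted (descending): 9.6, 9.6, 7.4, 7.4, 7.4, 4.1, 4.1
The 2 values of 9.6 occupy positions 1–2 → each gets rank 2.
The 3 values of 7.4 occupy positions 3–5 → each gets rank 5.
The 2 values of 4.1 occupy positions 6–7 → each gets rank 7.
Treatment values → pooled ranks: 7.4→5, 9.6→2, 7.4→5, 4.1→7
Rank sum = 5 + 2 + 5 + 7 = 19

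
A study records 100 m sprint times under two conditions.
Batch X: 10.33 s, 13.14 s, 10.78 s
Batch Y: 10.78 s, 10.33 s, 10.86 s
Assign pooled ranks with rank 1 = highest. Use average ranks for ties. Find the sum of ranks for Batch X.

Sorted (descending): 13.14, 10.86, 10.78, 10.78, 10.33, 10.33
The 2 values of 10.78 occupy positions 3–4 → average rank (3+4)/2 = 3.5.
The 2 values of 10.33 occupy positions 5–6 → average rank (5+6)/2 = 5.5.
Batch X values → pooled ranks: 10.33→5.5, 13.14→1, 10.78→3.5
Rank sum = 5.5 + 1 + 3.5 = 10

10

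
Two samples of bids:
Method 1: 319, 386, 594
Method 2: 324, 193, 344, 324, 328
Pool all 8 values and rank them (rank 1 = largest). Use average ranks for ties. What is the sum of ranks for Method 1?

Sorted (descending): 594, 386, 344, 328, 324, 324, 319, 193
The 2 values of 324 occupy positions 5–6 → average rank (5+6)/2 = 5.5.
Method 1 values → pooled ranks: 319→7, 386→2, 594→1
Rank sum = 7 + 2 + 1 = 10

10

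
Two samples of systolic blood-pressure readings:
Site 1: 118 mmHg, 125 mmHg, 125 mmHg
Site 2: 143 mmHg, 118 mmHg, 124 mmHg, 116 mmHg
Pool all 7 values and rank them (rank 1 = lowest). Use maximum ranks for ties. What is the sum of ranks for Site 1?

15

Sorted (ascending): 116, 118, 118, 124, 125, 125, 143
The 2 values of 118 occupy positions 2–3 → each gets rank 3.
The 2 values of 125 occupy positions 5–6 → each gets rank 6.
Site 1 values → pooled ranks: 118→3, 125→6, 125→6
Rank sum = 3 + 6 + 6 = 15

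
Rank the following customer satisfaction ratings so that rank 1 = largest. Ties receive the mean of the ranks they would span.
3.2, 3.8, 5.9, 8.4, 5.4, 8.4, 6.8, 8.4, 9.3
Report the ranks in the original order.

9, 8, 6, 3, 7, 3, 5, 3, 1

Sorted (descending): 9.3, 8.4, 8.4, 8.4, 6.8, 5.9, 5.4, 3.8, 3.2
The 3 values of 8.4 occupy positions 2–4 → average rank 3.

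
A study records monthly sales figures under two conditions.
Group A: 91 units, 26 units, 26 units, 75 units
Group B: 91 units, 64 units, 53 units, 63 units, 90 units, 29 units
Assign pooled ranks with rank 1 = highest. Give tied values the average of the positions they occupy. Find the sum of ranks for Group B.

Sorted (descending): 91, 91, 90, 75, 64, 63, 53, 29, 26, 26
The 2 values of 91 occupy positions 1–2 → average rank (1+2)/2 = 1.5.
The 2 values of 26 occupy positions 9–10 → average rank (9+10)/2 = 9.5.
Group B values → pooled ranks: 91→1.5, 64→5, 53→7, 63→6, 90→3, 29→8
Rank sum = 1.5 + 5 + 7 + 6 + 3 + 8 = 30.5

30.5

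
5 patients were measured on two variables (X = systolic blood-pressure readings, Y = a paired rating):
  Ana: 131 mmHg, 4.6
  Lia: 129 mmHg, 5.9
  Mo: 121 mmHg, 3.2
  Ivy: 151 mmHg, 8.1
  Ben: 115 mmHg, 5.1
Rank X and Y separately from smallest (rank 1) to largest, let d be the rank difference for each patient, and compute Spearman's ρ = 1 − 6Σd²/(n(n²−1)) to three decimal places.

Ranks of variable 1: 4, 3, 2, 5, 1
Ranks of variable 2: 2, 4, 1, 5, 3
d = r₁ − r₂: 2, -1, 1, 0, -2
d²: 4, 1, 1, 0, 4; Σd² = 10
ρ = 1 − 6·10/(5·24) = 1 − 60/120 = 0.500

0.500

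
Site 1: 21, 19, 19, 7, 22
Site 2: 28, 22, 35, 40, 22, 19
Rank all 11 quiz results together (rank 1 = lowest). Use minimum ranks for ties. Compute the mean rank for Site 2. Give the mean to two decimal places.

7.33

Sorted (ascending): 7, 19, 19, 19, 21, 22, 22, 22, 28, 35, 40
The 3 values of 19 occupy positions 2–4 → each gets rank 2.
The 3 values of 22 occupy positions 6–8 → each gets rank 6.
Site 2 values → pooled ranks: 28→9, 22→6, 35→10, 40→11, 22→6, 19→2
Mean rank = (9 + 6 + 10 + 11 + 6 + 2) / 6 = 7.33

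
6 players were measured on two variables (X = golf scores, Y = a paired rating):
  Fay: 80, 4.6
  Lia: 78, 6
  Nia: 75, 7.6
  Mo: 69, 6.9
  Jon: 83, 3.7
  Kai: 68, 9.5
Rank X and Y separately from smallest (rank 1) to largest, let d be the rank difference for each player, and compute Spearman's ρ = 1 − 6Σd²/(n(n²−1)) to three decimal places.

Ranks of variable 1: 5, 4, 3, 2, 6, 1
Ranks of variable 2: 2, 3, 5, 4, 1, 6
d = r₁ − r₂: 3, 1, -2, -2, 5, -5
d²: 9, 1, 4, 4, 25, 25; Σd² = 68
ρ = 1 − 6·68/(6·35) = 1 − 408/210 = -0.943

-0.943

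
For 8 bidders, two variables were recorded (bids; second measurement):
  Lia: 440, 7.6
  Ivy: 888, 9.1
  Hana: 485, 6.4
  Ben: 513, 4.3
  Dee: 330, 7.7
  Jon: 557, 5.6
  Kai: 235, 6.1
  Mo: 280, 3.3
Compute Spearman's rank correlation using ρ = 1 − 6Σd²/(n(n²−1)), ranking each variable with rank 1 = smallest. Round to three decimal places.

0.262

Ranks of variable 1: 4, 8, 5, 6, 3, 7, 1, 2
Ranks of variable 2: 6, 8, 5, 2, 7, 3, 4, 1
d = r₁ − r₂: -2, 0, 0, 4, -4, 4, -3, 1
d²: 4, 0, 0, 16, 16, 16, 9, 1; Σd² = 62
ρ = 1 − 6·62/(8·63) = 1 − 372/504 = 0.262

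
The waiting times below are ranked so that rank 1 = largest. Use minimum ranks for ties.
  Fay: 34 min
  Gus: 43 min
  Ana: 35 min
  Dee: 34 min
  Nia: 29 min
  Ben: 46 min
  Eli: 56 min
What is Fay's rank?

Sorted (descending): 56, 46, 43, 35, 34, 34, 29
The 2 values of 34 occupy positions 5–6 → each gets rank 5.
Fay has value 34 min → rank 5.

5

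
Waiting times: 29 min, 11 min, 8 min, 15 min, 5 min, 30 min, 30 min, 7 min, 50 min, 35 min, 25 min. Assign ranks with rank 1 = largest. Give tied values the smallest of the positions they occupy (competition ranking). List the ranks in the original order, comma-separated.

5, 8, 9, 7, 11, 3, 3, 10, 1, 2, 6

Sorted (descending): 50, 35, 30, 30, 29, 25, 15, 11, 8, 7, 5
The 2 values of 30 occupy positions 3–4 → each gets rank 3.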